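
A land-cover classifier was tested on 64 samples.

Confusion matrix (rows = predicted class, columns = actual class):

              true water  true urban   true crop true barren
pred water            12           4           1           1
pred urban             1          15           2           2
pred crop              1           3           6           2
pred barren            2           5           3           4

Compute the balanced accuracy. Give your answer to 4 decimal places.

Balanced accuracy = mean of per-class recall.
  water: recall = 12/16 = 0.75000
  urban: recall = 15/27 = 0.55556
  crop: recall = 6/12 = 0.50000
  barren: recall = 4/9 = 0.44444
Mean = (0.75000 + 0.55556 + 0.50000 + 0.44444) / 4 = 0.5625

0.5625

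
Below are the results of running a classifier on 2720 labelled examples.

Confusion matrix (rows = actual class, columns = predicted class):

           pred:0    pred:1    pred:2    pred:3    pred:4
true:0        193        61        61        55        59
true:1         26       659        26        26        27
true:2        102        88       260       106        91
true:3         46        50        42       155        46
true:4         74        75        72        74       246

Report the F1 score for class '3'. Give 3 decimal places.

One-vs-rest for '3': TP = diagonal; FP = other classes predicted '3'; FN = '3' predicted as other.
F1 score = 2·TP/(2·TP+FP+FN).
3: TP=155, FP=55+26+106+74=261, FN=46+50+42+46=184 → 310/755 = 0.4106

0.411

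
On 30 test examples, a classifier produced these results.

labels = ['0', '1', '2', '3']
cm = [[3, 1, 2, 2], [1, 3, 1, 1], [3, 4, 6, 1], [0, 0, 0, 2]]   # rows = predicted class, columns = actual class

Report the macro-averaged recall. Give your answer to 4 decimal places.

0.4509

Per-class recall (TP/(TP+FN)):
  0: TP=3, FN=1+3+0=4 → 3/7 = 0.42857
  1: TP=3, FN=1+4+0=5 → 3/8 = 0.37500
  2: TP=6, FN=2+1+0=3 → 6/9 = 0.66667
  3: TP=2, FN=2+1+1=4 → 2/6 = 0.33333
Macro-recall = mean = (0.42857 + 0.37500 + 0.66667 + 0.33333) / 4 = 0.4509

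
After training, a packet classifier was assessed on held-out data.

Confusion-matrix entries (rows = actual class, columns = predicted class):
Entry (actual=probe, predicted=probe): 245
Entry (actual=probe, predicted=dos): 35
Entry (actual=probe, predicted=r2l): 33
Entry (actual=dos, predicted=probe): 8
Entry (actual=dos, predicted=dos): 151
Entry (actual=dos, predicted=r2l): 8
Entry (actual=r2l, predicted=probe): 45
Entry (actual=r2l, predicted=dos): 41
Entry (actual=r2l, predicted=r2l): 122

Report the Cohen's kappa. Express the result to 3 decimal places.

Observed agreement pₒ = trace/N = 518/688 = 0.7529
Expected agreement pₑ = Σ (rowᵢ·colᵢ)/N² = (313·298 + 167·227 + 208·163)/688² = 0.3488
κ = (pₒ − pₑ)/(1 − pₑ) = (0.7529 − 0.3488)/(1 − 0.3488) = 0.621

0.621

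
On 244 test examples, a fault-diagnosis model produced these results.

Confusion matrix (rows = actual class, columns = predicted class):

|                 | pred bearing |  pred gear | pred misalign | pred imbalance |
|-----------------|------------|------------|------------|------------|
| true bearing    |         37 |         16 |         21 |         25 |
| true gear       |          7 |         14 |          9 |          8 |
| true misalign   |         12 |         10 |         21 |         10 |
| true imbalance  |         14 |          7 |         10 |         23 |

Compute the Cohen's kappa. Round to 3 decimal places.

0.174

Observed agreement pₒ = trace/N = 95/244 = 0.3893
Expected agreement pₑ = Σ (rowᵢ·colᵢ)/N² = (99·70 + 38·47 + 53·61 + 54·66)/244² = 0.2606
κ = (pₒ − pₑ)/(1 − pₑ) = (0.3893 − 0.2606)/(1 − 0.2606) = 0.174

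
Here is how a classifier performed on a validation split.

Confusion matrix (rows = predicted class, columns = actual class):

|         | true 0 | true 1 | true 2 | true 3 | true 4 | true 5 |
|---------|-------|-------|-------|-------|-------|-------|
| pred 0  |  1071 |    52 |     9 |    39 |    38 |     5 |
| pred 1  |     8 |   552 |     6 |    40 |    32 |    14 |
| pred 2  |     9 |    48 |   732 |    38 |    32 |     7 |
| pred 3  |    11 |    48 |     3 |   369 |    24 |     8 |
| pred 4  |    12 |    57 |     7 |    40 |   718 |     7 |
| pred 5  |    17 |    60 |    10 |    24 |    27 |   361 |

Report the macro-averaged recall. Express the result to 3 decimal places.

0.829

Per-class recall (TP/(TP+FN)):
  0: TP=1071, FN=8+9+11+12+17=57 → 1071/1128 = 0.9495
  1: TP=552, FN=52+48+48+57+60=265 → 552/817 = 0.6756
  2: TP=732, FN=9+6+3+7+10=35 → 732/767 = 0.9544
  3: TP=369, FN=39+40+38+40+24=181 → 369/550 = 0.6709
  4: TP=718, FN=38+32+32+24+27=153 → 718/871 = 0.8243
  5: TP=361, FN=5+14+7+8+7=41 → 361/402 = 0.8980
Macro-recall = mean = (0.9495 + 0.6756 + 0.9544 + 0.6709 + 0.8243 + 0.8980) / 6 = 0.829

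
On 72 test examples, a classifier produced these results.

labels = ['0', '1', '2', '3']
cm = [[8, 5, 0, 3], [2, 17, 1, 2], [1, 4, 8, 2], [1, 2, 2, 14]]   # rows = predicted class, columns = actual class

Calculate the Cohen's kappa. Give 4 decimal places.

0.5278

Observed agreement pₒ = trace/N = 47/72 = 0.65278
Expected agreement pₑ = Σ (rowᵢ·colᵢ)/N² = (12·16 + 28·22 + 11·15 + 21·19)/72² = 0.26466
κ = (pₒ − pₑ)/(1 − pₑ) = (0.65278 − 0.26466)/(1 − 0.26466) = 0.5278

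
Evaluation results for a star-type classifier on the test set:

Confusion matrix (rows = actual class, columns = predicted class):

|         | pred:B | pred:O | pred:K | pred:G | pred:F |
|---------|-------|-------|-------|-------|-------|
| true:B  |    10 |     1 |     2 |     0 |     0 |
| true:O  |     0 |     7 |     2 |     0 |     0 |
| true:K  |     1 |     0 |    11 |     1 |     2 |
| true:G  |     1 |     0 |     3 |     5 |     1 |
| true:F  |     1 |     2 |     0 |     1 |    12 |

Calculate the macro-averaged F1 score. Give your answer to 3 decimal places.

Per-class F1 score (2·TP/(2·TP+FP+FN)):
  B: TP=10, FP=0+1+1+1=3, FN=1+2+0+0=3 → 20/26 = 0.7692
  O: TP=7, FP=1+0+0+2=3, FN=0+2+0+0=2 → 14/19 = 0.7368
  K: TP=11, FP=2+2+3+0=7, FN=1+0+1+2=4 → 22/33 = 0.6667
  G: TP=5, FP=0+0+1+1=2, FN=1+0+3+1=5 → 10/17 = 0.5882
  F: TP=12, FP=0+0+2+1=3, FN=1+2+0+1=4 → 24/31 = 0.7742
Macro-F1 score = mean = (0.7692 + 0.7368 + 0.6667 + 0.5882 + 0.7742) / 5 = 0.707

0.707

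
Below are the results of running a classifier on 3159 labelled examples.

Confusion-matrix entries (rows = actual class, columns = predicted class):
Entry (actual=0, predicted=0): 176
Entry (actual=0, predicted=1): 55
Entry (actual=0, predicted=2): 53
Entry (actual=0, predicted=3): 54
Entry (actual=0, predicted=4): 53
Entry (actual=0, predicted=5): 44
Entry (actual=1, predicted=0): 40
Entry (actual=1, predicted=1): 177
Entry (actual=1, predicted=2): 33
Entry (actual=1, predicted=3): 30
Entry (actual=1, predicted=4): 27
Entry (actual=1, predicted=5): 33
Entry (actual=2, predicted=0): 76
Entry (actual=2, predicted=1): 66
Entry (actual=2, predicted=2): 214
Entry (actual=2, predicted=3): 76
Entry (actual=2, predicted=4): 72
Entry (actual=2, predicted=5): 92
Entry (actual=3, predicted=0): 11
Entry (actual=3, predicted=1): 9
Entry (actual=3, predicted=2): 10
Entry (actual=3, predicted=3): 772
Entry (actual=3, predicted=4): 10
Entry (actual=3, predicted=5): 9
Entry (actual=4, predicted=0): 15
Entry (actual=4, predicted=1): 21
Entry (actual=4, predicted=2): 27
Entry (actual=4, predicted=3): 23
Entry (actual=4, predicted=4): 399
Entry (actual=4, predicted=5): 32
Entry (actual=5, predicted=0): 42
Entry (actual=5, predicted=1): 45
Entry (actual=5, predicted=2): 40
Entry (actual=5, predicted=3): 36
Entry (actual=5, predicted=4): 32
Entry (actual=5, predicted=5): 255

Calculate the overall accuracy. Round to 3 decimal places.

Accuracy = trace / total = (176+177+214+772+399+255=1993) / 3159 = 1993/3159 = 0.631

0.631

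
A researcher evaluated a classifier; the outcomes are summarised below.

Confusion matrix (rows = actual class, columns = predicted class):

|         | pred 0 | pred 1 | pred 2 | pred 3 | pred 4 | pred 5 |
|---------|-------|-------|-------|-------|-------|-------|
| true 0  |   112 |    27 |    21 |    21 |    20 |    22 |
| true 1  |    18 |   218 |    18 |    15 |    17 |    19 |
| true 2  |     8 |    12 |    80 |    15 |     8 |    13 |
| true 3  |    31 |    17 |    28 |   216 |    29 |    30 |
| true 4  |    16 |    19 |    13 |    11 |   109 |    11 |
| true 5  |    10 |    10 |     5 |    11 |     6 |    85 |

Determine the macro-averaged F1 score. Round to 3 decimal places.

0.601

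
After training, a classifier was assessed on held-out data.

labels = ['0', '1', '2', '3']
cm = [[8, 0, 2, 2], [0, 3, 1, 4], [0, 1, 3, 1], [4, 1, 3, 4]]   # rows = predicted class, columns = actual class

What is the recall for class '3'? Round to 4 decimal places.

0.3636

One-vs-rest for '3': TP = diagonal; FP = other classes predicted '3'; FN = '3' predicted as other.
recall = TP/(TP+FN).
3: TP=4, FN=2+4+1=7 → 4/11 = 0.36364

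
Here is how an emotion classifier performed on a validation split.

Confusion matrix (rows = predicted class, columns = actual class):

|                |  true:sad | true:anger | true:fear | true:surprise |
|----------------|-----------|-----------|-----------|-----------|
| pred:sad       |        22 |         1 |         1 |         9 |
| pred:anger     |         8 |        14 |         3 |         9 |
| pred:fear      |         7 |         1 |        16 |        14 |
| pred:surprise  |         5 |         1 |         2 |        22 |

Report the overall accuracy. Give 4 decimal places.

0.5481

Accuracy = trace / total = (22+14+16+22=74) / 135 = 74/135 = 0.5481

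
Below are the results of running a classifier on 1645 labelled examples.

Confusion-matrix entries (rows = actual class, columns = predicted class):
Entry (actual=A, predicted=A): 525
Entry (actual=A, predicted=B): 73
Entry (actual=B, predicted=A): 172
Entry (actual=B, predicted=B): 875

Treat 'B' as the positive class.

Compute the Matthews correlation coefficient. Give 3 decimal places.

MCC = (TP·TN − FP·FN) / √((TP+FP)(TP+FN)(TN+FP)(TN+FN))
Numerator = 875·525 − 73·172 = 446819
Denominator = √(948·1047·598·697) = √413703296136 = 643197.7115
MCC = 446819 / 643197.7115 = 0.695

0.695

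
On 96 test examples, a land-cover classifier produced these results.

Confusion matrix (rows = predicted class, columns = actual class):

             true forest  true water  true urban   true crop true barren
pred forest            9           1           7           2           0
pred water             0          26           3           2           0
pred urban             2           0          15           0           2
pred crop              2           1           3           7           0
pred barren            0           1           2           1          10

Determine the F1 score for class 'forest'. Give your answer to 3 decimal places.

Take TP from the diagonal, FP from the rest of the 'forest' prediction marginal, FN from the rest of the 'forest' actual marginal.
F1 score = 2·TP/(2·TP+FP+FN).
forest: TP=9, FP=1+7+2+0=10, FN=0+2+2+0=4 → 18/32 = 0.5625

0.563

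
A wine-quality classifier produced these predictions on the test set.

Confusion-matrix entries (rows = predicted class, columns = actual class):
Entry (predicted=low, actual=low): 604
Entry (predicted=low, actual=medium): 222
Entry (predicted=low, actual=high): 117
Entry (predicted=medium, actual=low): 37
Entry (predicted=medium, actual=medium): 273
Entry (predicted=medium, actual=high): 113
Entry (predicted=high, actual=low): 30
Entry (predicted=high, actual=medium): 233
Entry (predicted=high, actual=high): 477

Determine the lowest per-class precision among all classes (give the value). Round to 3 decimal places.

0.641

Per-class precision (TP/(TP+FP)):
  low: TP=604, FP=222+117=339 → 604/943 = 0.6405
  medium: TP=273, FP=37+113=150 → 273/423 = 0.6454
  high: TP=477, FP=30+233=263 → 477/740 = 0.6446
Lowest is class 'low' with precision = 0.641.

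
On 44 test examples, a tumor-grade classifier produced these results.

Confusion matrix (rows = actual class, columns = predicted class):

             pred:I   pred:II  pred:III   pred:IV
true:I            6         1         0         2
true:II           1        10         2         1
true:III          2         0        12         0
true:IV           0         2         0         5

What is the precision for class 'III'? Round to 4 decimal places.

0.8571

precision = TP/(TP+FP).
III: TP=12, FP=0+2+0=2 → 12/14 = 0.85714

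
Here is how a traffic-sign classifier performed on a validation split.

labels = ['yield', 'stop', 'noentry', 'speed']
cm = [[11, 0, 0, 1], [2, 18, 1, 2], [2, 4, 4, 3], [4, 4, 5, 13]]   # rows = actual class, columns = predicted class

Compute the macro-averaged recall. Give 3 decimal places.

0.627

Per-class recall (TP/(TP+FN)):
  yield: TP=11, FN=0+0+1=1 → 11/12 = 0.9167
  stop: TP=18, FN=2+1+2=5 → 18/23 = 0.7826
  noentry: TP=4, FN=2+4+3=9 → 4/13 = 0.3077
  speed: TP=13, FN=4+4+5=13 → 13/26 = 0.5000
Macro-recall = mean = (0.9167 + 0.7826 + 0.3077 + 0.5000) / 4 = 0.627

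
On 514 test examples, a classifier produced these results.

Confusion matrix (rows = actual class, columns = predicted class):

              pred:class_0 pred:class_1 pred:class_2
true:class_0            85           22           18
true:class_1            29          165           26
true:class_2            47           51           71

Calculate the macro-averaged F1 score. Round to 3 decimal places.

Per-class F1 score (2·TP/(2·TP+FP+FN)):
  class_0: TP=85, FP=29+47=76, FN=22+18=40 → 170/286 = 0.5944
  class_1: TP=165, FP=22+51=73, FN=29+26=55 → 330/458 = 0.7205
  class_2: TP=71, FP=18+26=44, FN=47+51=98 → 142/284 = 0.5000
Macro-F1 score = mean = (0.5944 + 0.7205 + 0.5000) / 3 = 0.605

0.605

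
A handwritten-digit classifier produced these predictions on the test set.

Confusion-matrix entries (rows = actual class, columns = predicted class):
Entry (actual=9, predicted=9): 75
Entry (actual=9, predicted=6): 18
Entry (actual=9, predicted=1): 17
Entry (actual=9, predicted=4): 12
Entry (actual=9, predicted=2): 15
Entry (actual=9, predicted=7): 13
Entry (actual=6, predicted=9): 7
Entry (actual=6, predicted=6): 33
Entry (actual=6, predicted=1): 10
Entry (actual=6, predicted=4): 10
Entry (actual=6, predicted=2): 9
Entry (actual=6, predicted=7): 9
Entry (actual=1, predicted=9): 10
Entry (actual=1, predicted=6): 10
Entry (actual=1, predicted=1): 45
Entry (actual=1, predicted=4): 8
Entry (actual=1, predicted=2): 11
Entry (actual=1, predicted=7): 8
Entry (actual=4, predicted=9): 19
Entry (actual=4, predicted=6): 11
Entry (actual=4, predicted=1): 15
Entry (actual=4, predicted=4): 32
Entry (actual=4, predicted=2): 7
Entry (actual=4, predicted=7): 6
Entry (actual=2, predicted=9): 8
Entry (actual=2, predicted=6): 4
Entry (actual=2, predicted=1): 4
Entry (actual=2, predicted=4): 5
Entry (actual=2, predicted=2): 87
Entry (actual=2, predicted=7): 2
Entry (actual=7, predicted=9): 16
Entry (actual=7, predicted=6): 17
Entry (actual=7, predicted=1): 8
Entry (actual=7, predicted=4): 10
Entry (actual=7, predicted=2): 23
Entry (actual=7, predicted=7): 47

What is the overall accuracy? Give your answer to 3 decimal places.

Accuracy = trace / total = (75+33+45+32+87+47=319) / 641 = 319/641 = 0.498

0.498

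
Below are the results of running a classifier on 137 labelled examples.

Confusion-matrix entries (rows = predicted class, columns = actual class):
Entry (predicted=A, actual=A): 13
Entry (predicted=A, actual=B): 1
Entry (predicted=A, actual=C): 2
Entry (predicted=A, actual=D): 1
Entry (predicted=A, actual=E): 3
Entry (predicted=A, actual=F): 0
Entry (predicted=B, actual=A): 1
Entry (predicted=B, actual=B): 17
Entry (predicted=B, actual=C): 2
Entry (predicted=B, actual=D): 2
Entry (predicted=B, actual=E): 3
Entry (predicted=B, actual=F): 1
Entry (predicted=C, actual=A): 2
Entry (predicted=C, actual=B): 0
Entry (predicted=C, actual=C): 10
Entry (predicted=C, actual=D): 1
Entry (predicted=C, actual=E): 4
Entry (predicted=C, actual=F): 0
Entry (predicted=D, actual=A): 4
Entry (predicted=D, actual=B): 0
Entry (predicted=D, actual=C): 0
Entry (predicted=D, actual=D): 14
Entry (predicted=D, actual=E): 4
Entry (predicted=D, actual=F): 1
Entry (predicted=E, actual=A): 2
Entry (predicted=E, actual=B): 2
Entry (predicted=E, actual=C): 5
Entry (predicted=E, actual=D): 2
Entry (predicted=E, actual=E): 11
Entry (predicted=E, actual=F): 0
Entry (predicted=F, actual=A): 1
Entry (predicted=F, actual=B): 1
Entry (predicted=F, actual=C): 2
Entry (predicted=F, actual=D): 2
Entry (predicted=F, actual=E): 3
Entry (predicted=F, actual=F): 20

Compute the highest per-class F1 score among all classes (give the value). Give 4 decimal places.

0.7843

Per-class F1 score (2·TP/(2·TP+FP+FN)):
  A: TP=13, FP=1+2+1+3+0=7, FN=1+2+4+2+1=10 → 26/43 = 0.60465
  B: TP=17, FP=1+2+2+3+1=9, FN=1+0+0+2+1=4 → 34/47 = 0.72340
  C: TP=10, FP=2+0+1+4+0=7, FN=2+2+0+5+2=11 → 20/38 = 0.52632
  D: TP=14, FP=4+0+0+4+1=9, FN=1+2+1+2+2=8 → 28/45 = 0.62222
  E: TP=11, FP=2+2+5+2+0=11, FN=3+3+4+4+3=17 → 22/50 = 0.44000
  F: TP=20, FP=1+1+2+2+3=9, FN=0+1+0+1+0=2 → 40/51 = 0.78431
Highest is class 'F' with F1 score = 0.7843.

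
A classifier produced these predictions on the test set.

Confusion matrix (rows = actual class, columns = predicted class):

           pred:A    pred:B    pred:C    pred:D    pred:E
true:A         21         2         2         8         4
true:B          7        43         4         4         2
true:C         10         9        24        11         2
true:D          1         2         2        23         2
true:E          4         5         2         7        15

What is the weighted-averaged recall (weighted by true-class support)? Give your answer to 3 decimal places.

Per-class recall (TP/(TP+FN)):
  A: TP=21, FN=2+2+8+4=16 → 21/37 = 0.5676
  B: TP=43, FN=7+4+4+2=17 → 43/60 = 0.7167
  C: TP=24, FN=10+9+11+2=32 → 24/56 = 0.4286
  D: TP=23, FN=1+2+2+2=7 → 23/30 = 0.7667
  E: TP=15, FN=4+5+2+7=18 → 15/33 = 0.4545
Weighted-recall = Σ (supportᵢ/N)·recallᵢ with N=216: (37/216)·0.5676 + (60/216)·0.7167 + (56/216)·0.4286 + (30/216)·0.7667 + (33/216)·0.4545 = 0.583

0.583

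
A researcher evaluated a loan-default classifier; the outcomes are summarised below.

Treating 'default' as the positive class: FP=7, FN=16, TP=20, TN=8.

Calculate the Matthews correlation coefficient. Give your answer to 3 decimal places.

0.081

MCC = (TP·TN − FP·FN) / √((TP+FP)(TP+FN)(TN+FP)(TN+FN))
Numerator = 20·8 − 7·16 = 48
Denominator = √(27·36·15·24) = √349920 = 591.5404
MCC = 48 / 591.5404 = 0.081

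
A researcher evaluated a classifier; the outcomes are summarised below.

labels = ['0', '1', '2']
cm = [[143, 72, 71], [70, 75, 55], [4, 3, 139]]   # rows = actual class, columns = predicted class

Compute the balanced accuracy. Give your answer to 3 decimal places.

0.609

Balanced accuracy = mean of per-class recall.
  0: recall = 143/286 = 0.5000
  1: recall = 75/200 = 0.3750
  2: recall = 139/146 = 0.9521
Mean = (0.5000 + 0.3750 + 0.9521) / 3 = 0.609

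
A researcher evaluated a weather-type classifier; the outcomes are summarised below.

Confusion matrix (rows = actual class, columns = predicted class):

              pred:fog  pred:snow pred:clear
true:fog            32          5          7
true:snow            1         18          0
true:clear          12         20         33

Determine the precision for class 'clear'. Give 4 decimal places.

0.8250

One-vs-rest for 'clear': TP = diagonal; FP = other classes predicted 'clear'; FN = 'clear' predicted as other.
precision = TP/(TP+FP).
clear: TP=33, FP=7+0=7 → 33/40 = 0.82500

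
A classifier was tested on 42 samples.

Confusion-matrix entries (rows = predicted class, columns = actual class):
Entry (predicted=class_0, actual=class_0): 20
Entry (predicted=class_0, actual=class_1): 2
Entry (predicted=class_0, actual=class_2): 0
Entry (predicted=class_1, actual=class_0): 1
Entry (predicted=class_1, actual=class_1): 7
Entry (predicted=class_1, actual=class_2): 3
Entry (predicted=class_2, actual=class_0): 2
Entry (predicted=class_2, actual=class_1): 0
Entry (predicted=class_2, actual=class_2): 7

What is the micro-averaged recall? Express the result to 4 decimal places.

0.8095

Micro-averaging pools counts across classes: ΣTP=34, ΣFP=8, ΣFN=8.
Micro-recall = TP/(TP+FN) on pooled counts = 0.8095 (equals overall accuracy in single-label multiclass).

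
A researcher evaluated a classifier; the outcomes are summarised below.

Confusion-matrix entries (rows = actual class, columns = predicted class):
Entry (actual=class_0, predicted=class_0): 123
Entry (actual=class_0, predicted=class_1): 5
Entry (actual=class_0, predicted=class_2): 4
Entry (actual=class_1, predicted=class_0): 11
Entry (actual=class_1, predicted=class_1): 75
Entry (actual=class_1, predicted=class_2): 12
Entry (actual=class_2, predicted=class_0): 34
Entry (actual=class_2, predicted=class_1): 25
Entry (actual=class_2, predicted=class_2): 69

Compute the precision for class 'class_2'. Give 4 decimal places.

Treat 'class_2' as positive and all other classes as negative.
precision = TP/(TP+FP).
class_2: TP=69, FP=4+12=16 → 69/85 = 0.81176

0.8118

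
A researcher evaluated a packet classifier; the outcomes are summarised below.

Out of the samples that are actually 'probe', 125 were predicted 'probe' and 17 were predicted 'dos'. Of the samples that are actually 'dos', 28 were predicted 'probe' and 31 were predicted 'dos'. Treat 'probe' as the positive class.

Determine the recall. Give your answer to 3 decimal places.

0.880

Recall = TP/(TP+FN) = 125/(125+17) = 125/142 = 0.880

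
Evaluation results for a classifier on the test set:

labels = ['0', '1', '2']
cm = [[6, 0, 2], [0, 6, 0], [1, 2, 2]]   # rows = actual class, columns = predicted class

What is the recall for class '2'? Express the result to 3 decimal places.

One-vs-rest for '2': TP = diagonal; FP = other classes predicted '2'; FN = '2' predicted as other.
recall = TP/(TP+FN).
2: TP=2, FN=1+2=3 → 2/5 = 0.4000

0.400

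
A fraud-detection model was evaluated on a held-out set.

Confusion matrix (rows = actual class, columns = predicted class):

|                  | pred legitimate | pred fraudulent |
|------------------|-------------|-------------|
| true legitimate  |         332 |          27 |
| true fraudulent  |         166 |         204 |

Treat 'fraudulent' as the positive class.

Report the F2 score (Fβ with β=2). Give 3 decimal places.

Fβ = (1+β²)·TP / ((1+β²)·TP + β²·FN + FP), with β²=4
= 5·204 / (5·204 + 4·166 + 27) = 0.596

0.596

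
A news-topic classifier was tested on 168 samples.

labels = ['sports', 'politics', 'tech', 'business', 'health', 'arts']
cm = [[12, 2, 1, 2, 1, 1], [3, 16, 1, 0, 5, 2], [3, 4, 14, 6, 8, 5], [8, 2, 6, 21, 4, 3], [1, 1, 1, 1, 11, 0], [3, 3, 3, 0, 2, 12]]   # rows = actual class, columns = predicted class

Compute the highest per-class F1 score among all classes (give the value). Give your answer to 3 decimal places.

0.582

Per-class F1 score (2·TP/(2·TP+FP+FN)):
  sports: TP=12, FP=3+3+8+1+3=18, FN=2+1+2+1+1=7 → 24/49 = 0.4898
  politics: TP=16, FP=2+4+2+1+3=12, FN=3+1+0+5+2=11 → 32/55 = 0.5818
  tech: TP=14, FP=1+1+6+1+3=12, FN=3+4+6+8+5=26 → 28/66 = 0.4242
  business: TP=21, FP=2+0+6+1+0=9, FN=8+2+6+4+3=23 → 42/74 = 0.5676
  health: TP=11, FP=1+5+8+4+2=20, FN=1+1+1+1+0=4 → 22/46 = 0.4783
  arts: TP=12, FP=1+2+5+3+0=11, FN=3+3+3+0+2=11 → 24/46 = 0.5217
Highest is class 'politics' with F1 score = 0.582.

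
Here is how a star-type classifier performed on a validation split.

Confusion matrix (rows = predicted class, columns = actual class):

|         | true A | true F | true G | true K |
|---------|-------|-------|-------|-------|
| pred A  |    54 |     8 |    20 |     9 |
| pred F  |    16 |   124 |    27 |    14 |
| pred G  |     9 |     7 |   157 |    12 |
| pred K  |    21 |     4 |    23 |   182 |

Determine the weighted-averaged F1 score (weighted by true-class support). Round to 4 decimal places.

0.7507

Per-class F1 score (2·TP/(2·TP+FP+FN)):
  A: TP=54, FP=8+20+9=37, FN=16+9+21=46 → 108/191 = 0.56545
  F: TP=124, FP=16+27+14=57, FN=8+7+4=19 → 248/324 = 0.76543
  G: TP=157, FP=9+7+12=28, FN=20+27+23=70 → 314/412 = 0.76214
  K: TP=182, FP=21+4+23=48, FN=9+14+12=35 → 364/447 = 0.81432
Weighted-F1 score = Σ (supportᵢ/N)·F1 scoreᵢ with N=687: (100/687)·0.56545 + (143/687)·0.76543 + (227/687)·0.76214 + (217/687)·0.81432 = 0.7507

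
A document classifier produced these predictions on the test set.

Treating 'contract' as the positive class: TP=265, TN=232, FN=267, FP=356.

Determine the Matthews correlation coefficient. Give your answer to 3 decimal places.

-0.108

MCC = (TP·TN − FP·FN) / √((TP+FP)(TP+FN)(TN+FP)(TN+FN))
Numerator = 265·232 − 356·267 = -33572
Denominator = √(621·532·588·499) = √96935109264 = 311344.0368
MCC = -33572 / 311344.0368 = -0.108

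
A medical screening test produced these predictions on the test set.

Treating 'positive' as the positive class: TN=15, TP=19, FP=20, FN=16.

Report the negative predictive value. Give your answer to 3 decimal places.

0.484

NPV = TN/(TN+FN) = 15/(15+16) = 0.484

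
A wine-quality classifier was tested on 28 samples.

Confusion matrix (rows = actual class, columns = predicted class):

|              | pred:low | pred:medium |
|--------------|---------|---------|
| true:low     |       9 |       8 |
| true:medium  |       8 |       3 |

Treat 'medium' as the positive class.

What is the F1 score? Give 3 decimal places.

Precision = TP/(TP+FP) = 3/11 = 0.2727
Recall = TP/(TP+FN) = 3/11 = 0.2727
F1 = 2·TP/(2·TP+FP+FN) = 6/22 = 0.273

0.273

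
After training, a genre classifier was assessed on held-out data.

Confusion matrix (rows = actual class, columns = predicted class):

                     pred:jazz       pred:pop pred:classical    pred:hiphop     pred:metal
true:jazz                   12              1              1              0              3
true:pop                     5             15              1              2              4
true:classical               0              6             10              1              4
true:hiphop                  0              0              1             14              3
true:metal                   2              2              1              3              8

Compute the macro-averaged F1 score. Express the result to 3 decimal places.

0.597

Per-class F1 score (2·TP/(2·TP+FP+FN)):
  jazz: TP=12, FP=5+0+0+2=7, FN=1+1+0+3=5 → 24/36 = 0.6667
  pop: TP=15, FP=1+6+0+2=9, FN=5+1+2+4=12 → 30/51 = 0.5882
  classical: TP=10, FP=1+1+1+1=4, FN=0+6+1+4=11 → 20/35 = 0.5714
  hiphop: TP=14, FP=0+2+1+3=6, FN=0+0+1+3=4 → 28/38 = 0.7368
  metal: TP=8, FP=3+4+4+3=14, FN=2+2+1+3=8 → 16/38 = 0.4211
Macro-F1 score = mean = (0.6667 + 0.5882 + 0.5714 + 0.7368 + 0.4211) / 5 = 0.597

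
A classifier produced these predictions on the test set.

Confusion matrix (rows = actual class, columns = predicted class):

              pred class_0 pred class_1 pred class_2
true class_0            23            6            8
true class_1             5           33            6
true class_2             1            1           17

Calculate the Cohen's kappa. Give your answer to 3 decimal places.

0.590

Observed agreement pₒ = trace/N = 73/100 = 0.7300
Expected agreement pₑ = Σ (rowᵢ·colᵢ)/N² = (37·29 + 44·40 + 19·31)/100² = 0.3422
κ = (pₒ − pₑ)/(1 − pₑ) = (0.7300 − 0.3422)/(1 − 0.3422) = 0.590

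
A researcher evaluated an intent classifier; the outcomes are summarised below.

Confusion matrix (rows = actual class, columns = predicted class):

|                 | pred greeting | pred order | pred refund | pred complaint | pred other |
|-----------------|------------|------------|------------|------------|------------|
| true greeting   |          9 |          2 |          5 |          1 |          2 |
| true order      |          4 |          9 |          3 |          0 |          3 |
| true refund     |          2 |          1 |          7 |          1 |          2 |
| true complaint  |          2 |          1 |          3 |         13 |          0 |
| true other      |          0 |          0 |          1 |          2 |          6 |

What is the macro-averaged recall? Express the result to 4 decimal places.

Per-class recall (TP/(TP+FN)):
  greeting: TP=9, FN=2+5+1+2=10 → 9/19 = 0.47368
  order: TP=9, FN=4+3+0+3=10 → 9/19 = 0.47368
  refund: TP=7, FN=2+1+1+2=6 → 7/13 = 0.53846
  complaint: TP=13, FN=2+1+3+0=6 → 13/19 = 0.68421
  other: TP=6, FN=0+0+1+2=3 → 6/9 = 0.66667
Macro-recall = mean = (0.47368 + 0.47368 + 0.53846 + 0.68421 + 0.66667) / 5 = 0.5673

0.5673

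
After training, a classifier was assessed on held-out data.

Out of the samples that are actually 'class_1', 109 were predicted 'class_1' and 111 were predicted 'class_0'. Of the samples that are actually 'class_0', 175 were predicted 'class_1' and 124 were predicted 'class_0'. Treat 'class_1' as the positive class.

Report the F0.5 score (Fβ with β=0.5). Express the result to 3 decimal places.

0.402

Fβ = (1+β²)·TP / ((1+β²)·TP + β²·FN + FP), with β²=1/4
= 1.25·109 / (1.25·109 + 0.25·111 + 175) = 0.402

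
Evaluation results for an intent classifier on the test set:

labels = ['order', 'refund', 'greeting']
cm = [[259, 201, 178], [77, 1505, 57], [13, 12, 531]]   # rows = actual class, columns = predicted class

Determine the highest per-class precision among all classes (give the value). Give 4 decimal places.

0.8760

Per-class precision (TP/(TP+FP)):
  order: TP=259, FP=77+13=90 → 259/349 = 0.74212
  refund: TP=1505, FP=201+12=213 → 1505/1718 = 0.87602
  greeting: TP=531, FP=178+57=235 → 531/766 = 0.69321
Highest is class 'refund' with precision = 0.8760.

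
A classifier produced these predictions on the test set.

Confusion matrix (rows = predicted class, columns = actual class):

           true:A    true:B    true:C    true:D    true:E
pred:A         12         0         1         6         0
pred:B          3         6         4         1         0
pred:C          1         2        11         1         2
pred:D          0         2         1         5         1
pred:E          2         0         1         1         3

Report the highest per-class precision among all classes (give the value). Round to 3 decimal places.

0.647

Per-class precision (TP/(TP+FP)):
  A: TP=12, FP=0+1+6+0=7 → 12/19 = 0.6316
  B: TP=6, FP=3+4+1+0=8 → 6/14 = 0.4286
  C: TP=11, FP=1+2+1+2=6 → 11/17 = 0.6471
  D: TP=5, FP=0+2+1+1=4 → 5/9 = 0.5556
  E: TP=3, FP=2+0+1+1=4 → 3/7 = 0.4286
Highest is class 'C' with precision = 0.647.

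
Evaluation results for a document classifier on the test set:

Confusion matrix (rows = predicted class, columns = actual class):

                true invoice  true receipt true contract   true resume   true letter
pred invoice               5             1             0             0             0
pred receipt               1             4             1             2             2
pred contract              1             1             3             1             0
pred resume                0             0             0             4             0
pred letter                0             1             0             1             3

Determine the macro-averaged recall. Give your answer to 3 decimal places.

0.627

Per-class recall (TP/(TP+FN)):
  invoice: TP=5, FN=1+1+0+0=2 → 5/7 = 0.7143
  receipt: TP=4, FN=1+1+0+1=3 → 4/7 = 0.5714
  contract: TP=3, FN=0+1+0+0=1 → 3/4 = 0.7500
  resume: TP=4, FN=0+2+1+1=4 → 4/8 = 0.5000
  letter: TP=3, FN=0+2+0+0=2 → 3/5 = 0.6000
Macro-recall = mean = (0.7143 + 0.5714 + 0.7500 + 0.5000 + 0.6000) / 5 = 0.627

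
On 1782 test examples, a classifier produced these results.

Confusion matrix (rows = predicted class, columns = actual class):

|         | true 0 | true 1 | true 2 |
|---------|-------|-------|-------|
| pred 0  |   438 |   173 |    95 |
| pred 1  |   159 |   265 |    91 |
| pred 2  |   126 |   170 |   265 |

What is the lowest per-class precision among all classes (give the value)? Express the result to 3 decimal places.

0.472

Per-class precision (TP/(TP+FP)):
  0: TP=438, FP=173+95=268 → 438/706 = 0.6204
  1: TP=265, FP=159+91=250 → 265/515 = 0.5146
  2: TP=265, FP=126+170=296 → 265/561 = 0.4724
Lowest is class '2' with precision = 0.472.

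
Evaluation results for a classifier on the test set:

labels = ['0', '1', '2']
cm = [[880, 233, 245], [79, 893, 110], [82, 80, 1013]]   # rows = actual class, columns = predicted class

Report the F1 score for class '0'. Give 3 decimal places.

0.734

F1 score = 2·TP/(2·TP+FP+FN).
0: TP=880, FP=79+82=161, FN=233+245=478 → 1760/2399 = 0.7336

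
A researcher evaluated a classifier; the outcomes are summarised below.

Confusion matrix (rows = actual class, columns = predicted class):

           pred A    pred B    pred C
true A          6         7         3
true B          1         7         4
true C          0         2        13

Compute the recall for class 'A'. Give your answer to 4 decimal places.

One-vs-rest for 'A': TP = diagonal; FP = other classes predicted 'A'; FN = 'A' predicted as other.
recall = TP/(TP+FN).
A: TP=6, FN=7+3=10 → 6/16 = 0.37500

0.3750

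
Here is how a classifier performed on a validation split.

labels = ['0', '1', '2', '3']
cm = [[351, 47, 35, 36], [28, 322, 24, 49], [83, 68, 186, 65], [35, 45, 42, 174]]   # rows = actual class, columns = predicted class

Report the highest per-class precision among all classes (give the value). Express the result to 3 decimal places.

0.706

Per-class precision (TP/(TP+FP)):
  0: TP=351, FP=28+83+35=146 → 351/497 = 0.7062
  1: TP=322, FP=47+68+45=160 → 322/482 = 0.6680
  2: TP=186, FP=35+24+42=101 → 186/287 = 0.6481
  3: TP=174, FP=36+49+65=150 → 174/324 = 0.5370
Highest is class '0' with precision = 0.706.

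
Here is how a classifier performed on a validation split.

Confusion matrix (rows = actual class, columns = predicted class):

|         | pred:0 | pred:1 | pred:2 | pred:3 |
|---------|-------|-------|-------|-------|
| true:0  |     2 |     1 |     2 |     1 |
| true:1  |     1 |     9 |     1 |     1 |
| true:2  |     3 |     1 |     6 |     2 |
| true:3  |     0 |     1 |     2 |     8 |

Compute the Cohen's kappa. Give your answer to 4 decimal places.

0.4697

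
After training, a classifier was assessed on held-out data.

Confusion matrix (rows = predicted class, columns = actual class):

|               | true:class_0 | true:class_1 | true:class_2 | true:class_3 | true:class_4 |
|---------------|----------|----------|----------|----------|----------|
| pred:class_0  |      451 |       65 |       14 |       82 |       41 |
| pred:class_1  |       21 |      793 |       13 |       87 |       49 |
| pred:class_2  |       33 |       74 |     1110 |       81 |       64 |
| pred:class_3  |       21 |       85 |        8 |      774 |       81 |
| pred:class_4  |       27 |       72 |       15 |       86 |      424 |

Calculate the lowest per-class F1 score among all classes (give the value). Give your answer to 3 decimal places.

0.661

Per-class F1 score (2·TP/(2·TP+FP+FN)):
  class_0: TP=451, FP=65+14+82+41=202, FN=21+33+21+27=102 → 902/1206 = 0.7479
  class_1: TP=793, FP=21+13+87+49=170, FN=65+74+85+72=296 → 1586/2052 = 0.7729
  class_2: TP=1110, FP=33+74+81+64=252, FN=14+13+8+15=50 → 2220/2522 = 0.8803
  class_3: TP=774, FP=21+85+8+81=195, FN=82+87+81+86=336 → 1548/2079 = 0.7446
  class_4: TP=424, FP=27+72+15+86=200, FN=41+49+64+81=235 → 848/1283 = 0.6610
Lowest is class 'class_4' with F1 score = 0.661.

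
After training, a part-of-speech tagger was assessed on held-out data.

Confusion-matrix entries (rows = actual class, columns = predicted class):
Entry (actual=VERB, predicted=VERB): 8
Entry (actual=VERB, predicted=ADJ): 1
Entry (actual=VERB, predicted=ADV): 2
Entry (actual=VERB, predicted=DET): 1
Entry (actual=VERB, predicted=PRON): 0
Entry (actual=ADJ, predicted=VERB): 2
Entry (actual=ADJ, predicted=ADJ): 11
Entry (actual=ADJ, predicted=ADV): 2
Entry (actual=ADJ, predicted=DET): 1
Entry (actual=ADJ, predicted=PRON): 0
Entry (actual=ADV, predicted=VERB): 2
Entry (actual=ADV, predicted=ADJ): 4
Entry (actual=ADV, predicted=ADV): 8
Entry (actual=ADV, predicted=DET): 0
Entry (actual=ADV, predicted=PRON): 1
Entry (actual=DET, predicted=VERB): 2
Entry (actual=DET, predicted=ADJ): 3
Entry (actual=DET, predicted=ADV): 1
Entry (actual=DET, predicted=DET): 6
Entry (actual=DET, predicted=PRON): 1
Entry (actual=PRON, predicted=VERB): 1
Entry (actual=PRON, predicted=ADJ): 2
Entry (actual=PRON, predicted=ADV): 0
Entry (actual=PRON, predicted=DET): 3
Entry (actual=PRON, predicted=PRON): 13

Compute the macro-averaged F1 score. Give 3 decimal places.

0.605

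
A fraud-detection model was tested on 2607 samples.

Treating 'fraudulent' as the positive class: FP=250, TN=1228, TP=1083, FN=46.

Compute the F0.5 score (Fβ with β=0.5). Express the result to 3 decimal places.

0.838

Fβ = (1+β²)·TP / ((1+β²)·TP + β²·FN + FP), with β²=1/4
= 1.25·1083 / (1.25·1083 + 0.25·46 + 250) = 0.838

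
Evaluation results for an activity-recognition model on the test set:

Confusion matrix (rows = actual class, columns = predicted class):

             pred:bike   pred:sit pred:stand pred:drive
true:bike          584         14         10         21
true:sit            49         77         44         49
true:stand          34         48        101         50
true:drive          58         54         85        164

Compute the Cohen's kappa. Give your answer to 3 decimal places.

0.477

Observed agreement pₒ = trace/N = 926/1442 = 0.6422
Expected agreement pₑ = Σ (rowᵢ·colᵢ)/N² = (629·725 + 219·193 + 233·240 + 361·284)/1442² = 0.3158
κ = (pₒ − pₑ)/(1 − pₑ) = (0.6422 − 0.3158)/(1 − 0.3158) = 0.477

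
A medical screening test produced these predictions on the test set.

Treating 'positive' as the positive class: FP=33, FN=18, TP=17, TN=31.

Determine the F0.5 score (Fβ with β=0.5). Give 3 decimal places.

Fβ = (1+β²)·TP / ((1+β²)·TP + β²·FN + FP), with β²=1/4
= 1.25·17 / (1.25·17 + 0.25·18 + 33) = 0.362

0.362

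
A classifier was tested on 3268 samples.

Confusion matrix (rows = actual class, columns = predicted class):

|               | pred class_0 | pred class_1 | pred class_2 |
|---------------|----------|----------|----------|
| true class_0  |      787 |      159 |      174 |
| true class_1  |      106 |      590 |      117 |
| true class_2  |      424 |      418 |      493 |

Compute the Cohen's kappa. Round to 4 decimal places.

Observed agreement pₒ = trace/N = 1870/3268 = 0.57222
Expected agreement pₑ = Σ (rowᵢ·colᵢ)/N² = (1120·1317 + 813·1167 + 1335·784)/3268² = 0.32495
κ = (pₒ − pₑ)/(1 − pₑ) = (0.57222 − 0.32495)/(1 − 0.32495) = 0.3663

0.3663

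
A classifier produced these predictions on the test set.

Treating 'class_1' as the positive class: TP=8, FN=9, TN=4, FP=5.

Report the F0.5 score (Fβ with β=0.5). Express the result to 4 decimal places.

0.5797

Fβ = (1+β²)·TP / ((1+β²)·TP + β²·FN + FP), with β²=1/4
= 1.25·8 / (1.25·8 + 0.25·9 + 5) = 0.5797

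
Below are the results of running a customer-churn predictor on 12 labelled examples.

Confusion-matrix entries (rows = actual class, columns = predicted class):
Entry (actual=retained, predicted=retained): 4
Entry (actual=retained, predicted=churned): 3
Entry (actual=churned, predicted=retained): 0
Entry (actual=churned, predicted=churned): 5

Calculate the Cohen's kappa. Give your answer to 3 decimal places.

Observed agreement pₒ = trace/N = 9/12 = 0.7500
Expected agreement pₑ = Σ (rowᵢ·colᵢ)/N² = (7·4 + 5·8)/12² = 0.4722
κ = (pₒ − pₑ)/(1 − pₑ) = (0.7500 − 0.4722)/(1 − 0.4722) = 0.526

0.526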